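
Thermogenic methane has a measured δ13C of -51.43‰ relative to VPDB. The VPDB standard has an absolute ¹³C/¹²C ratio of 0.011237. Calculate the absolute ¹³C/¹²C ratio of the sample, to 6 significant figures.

0.0106591

R_sample = R_standard × (δ13C/1000 + 1)
R_sample = 0.011237 × (-51.43/1000 + 1) = 0.011237 × 0.948570
R_sample = 0.0106591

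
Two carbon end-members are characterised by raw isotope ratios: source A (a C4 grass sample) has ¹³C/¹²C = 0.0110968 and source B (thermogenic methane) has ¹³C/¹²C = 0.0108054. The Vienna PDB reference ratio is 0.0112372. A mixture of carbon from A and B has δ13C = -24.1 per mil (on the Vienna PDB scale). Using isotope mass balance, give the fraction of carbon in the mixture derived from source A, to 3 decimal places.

0.552

δ_A = (0.0110968/0.0112372 − 1)×1000 = (0.987506 − 1)×1000 = -12.494 per mil
δ_B = (0.0108054/0.0112372 − 1)×1000 = (0.961574 − 1)×1000 = -38.426 per mil
f_A = (δ_mix − δ_B)/(δ_A − δ_B) = (-24.1 − (-38.426))/(-12.494 − (-38.426))
f_A = 14.326 / 25.932 = 0.5524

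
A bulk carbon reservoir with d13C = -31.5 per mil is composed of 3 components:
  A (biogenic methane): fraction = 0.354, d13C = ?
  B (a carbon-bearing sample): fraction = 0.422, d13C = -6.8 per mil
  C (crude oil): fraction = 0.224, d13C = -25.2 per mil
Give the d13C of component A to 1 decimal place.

Isotope mass balance: δ_bulk = Σ fᵢ·δᵢ.
-31.5 = 0.354×δ_A + 0.422×(-6.8) + 0.224×(-25.2)
0.354·δ_A = -31.5 − (-8.514) = -22.986
δ_A = -22.986 / 0.354 = -64.93 per mil

-64.9 per mil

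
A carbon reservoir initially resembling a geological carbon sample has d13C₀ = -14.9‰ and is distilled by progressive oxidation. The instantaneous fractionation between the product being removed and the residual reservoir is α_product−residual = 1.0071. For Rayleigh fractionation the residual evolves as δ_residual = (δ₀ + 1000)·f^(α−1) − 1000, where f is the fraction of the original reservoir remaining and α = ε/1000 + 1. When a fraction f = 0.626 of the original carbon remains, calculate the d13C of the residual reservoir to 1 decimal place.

-18.2‰

Rayleigh residual: δ_res = (δ₀ + 1000)·f^(α−1) − 1000
α − 1 = 0.00710
f^(α−1) = 0.626^(0.00710) = 0.996680
δ_res = (-14.9 + 1000) × 0.996680 − 1000 = 981.829 − 1000 = -18.17‰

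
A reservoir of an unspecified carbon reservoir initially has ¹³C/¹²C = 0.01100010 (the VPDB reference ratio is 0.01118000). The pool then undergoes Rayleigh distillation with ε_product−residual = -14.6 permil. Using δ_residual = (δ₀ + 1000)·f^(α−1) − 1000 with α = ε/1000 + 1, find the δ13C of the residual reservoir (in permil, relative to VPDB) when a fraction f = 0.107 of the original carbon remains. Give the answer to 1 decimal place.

16.5 permil

δ₀ = (0.01100010/0.01118000 − 1)×1000 = (0.983909 − 1)×1000 = -16.091 permil
α − 1 = ε/1000 = -0.0146
f^(α−1) = 0.107^(-0.0146) = 1.033168
δ_res = (-16.091 + 1000) × 1.033168 − 1000 = 1016.543 − 1000 = 16.54 permil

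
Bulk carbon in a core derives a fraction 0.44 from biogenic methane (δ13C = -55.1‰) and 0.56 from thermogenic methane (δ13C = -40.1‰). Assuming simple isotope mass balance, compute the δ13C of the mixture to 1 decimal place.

δ_mix = f_A·δ_A + f_B·δ_B
δ_mix = 0.44 × (-55.1) + 0.56 × (-40.1)
δ_mix = -24.24 + -22.46 = -46.70‰

-46.7‰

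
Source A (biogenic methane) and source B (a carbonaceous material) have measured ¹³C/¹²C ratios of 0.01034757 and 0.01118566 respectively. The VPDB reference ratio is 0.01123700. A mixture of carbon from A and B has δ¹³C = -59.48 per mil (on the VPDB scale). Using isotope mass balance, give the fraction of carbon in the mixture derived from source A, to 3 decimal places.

δ_A = (0.01034757/0.01123700 − 1)×1000 = (0.920848 − 1)×1000 = -79.152 per mil
δ_B = (0.01118566/0.01123700 − 1)×1000 = (0.995431 − 1)×1000 = -4.569 per mil
f_A = (δ_mix − δ_B)/(δ_A − δ_B) = (-59.48 − (-4.569))/(-79.152 − (-4.569))
f_A = -54.911 / -74.583 = 0.7362

0.736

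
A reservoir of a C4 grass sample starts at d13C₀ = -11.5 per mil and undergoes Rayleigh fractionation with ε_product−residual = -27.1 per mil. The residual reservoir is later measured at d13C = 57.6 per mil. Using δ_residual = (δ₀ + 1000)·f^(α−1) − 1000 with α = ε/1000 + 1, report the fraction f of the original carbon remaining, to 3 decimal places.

α − 1 = ε/1000 = -0.0271
(δ_res + 1000)/(δ₀ + 1000) = (57.6 + 1000)/(-11.5 + 1000) = 1057.6/988.5 = 1.069904
f = 1.069904^(1/-0.0271) = exp(ln(1.069904)/-0.0271) = exp(0.06757/-0.0271)
f = exp(-2.4933) = 0.0826

0.083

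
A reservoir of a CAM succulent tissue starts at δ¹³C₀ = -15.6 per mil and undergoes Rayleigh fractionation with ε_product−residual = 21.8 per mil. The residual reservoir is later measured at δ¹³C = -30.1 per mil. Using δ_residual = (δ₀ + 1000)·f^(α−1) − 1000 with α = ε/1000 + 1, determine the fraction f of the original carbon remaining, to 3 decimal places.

0.506

α − 1 = ε/1000 = 0.0218
(δ_res + 1000)/(δ₀ + 1000) = (-30.1 + 1000)/(-15.6 + 1000) = 969.9/984.4 = 0.985270
f = 0.985270^(1/0.0218) = exp(ln(0.985270)/0.0218) = exp(-0.01484/0.0218)
f = exp(-0.6807) = 0.5063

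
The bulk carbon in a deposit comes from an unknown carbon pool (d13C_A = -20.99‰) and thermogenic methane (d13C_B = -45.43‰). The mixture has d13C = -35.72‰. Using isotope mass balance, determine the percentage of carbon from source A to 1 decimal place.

δ_mix = f_A·δ_A + (1 − f_A)·δ_B  ⇒  f_A = (δ_mix − δ_B)/(δ_A − δ_B)
f_A = (-35.72 − (-45.43)) / (-20.99 − (-45.43))
f_A = 9.71 / 24.44 = 0.3973

39.7%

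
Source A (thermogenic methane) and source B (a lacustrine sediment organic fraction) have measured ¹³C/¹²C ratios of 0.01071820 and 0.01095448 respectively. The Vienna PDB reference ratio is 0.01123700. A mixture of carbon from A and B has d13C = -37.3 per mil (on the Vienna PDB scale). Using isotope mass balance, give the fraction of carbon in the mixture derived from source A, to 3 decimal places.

δ_A = (0.01071820/0.01123700 − 1)×1000 = (0.953831 − 1)×1000 = -46.169 per mil
δ_B = (0.01095448/0.01123700 − 1)×1000 = (0.974858 − 1)×1000 = -25.142 per mil
f_A = (δ_mix − δ_B)/(δ_A − δ_B) = (-37.3 − (-25.142))/(-46.169 − (-25.142))
f_A = -12.158 / -21.027 = 0.5782

0.578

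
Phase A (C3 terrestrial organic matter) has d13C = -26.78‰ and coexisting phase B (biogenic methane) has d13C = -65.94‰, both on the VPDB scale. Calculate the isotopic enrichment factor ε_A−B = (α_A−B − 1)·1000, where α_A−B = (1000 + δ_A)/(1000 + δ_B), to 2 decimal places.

α_A−B = (1000 + -26.78) / (1000 + -65.94) = 973.22 / 934.06 = 1.041925
ε_A−B = (1.041925 − 1) × 1000 = 41.925‰
(The approximation ε ≈ δ_A − δ_B would give 39.16‰.)

41.92‰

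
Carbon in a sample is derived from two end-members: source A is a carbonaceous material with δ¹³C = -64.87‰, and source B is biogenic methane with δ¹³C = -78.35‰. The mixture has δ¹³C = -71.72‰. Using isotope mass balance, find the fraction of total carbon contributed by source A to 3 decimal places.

0.492

δ_mix = f_A·δ_A + (1 − f_A)·δ_B  ⇒  f_A = (δ_mix − δ_B)/(δ_A − δ_B)
f_A = (-71.72 − (-78.35)) / (-64.87 − (-78.35))
f_A = 6.63 / 13.48 = 0.4918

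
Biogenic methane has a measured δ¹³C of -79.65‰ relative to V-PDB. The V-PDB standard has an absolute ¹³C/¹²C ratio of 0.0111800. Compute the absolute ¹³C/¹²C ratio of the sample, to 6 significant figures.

R_sample = R_standard × (δ¹³C/1000 + 1)
R_sample = 0.0111800 × (-79.65/1000 + 1) = 0.0111800 × 0.920350
R_sample = 0.0102895

0.0102895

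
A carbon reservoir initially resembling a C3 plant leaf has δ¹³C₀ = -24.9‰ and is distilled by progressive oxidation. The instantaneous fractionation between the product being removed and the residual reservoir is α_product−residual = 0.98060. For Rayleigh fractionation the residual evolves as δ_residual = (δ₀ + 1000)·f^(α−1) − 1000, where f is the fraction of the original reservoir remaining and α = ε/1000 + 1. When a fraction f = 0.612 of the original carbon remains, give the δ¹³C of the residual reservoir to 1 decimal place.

Rayleigh residual: δ_res = (δ₀ + 1000)·f^(α−1) − 1000
α − 1 = -0.01940
f^(α−1) = 0.612^(-0.01940) = 1.009571
δ_res = (-24.9 + 1000) × 1.009571 − 1000 = 984.433 − 1000 = -15.57‰

-15.6‰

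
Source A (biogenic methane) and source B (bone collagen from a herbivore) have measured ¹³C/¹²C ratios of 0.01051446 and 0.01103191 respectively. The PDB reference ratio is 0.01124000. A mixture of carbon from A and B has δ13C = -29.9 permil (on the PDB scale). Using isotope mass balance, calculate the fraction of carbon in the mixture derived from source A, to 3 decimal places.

δ_A = (0.01051446/0.01124000 − 1)×1000 = (0.935450 − 1)×1000 = -64.550 permil
δ_B = (0.01103191/0.01124000 − 1)×1000 = (0.981487 − 1)×1000 = -18.513 permil
f_A = (δ_mix − δ_B)/(δ_A − δ_B) = (-29.9 − (-18.513))/(-64.550 − (-18.513))
f_A = -11.387 / -46.036 = 0.2473

0.247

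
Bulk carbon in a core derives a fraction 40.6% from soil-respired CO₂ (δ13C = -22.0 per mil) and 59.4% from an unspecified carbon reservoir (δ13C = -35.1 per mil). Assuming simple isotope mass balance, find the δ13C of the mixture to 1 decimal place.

δ_mix = f_A·δ_A + f_B·δ_B
δ_mix = 0.406 × (-22.0) + 0.594 × (-35.1)
δ_mix = -8.93 + -20.85 = -29.78 per mil

-29.8 per mil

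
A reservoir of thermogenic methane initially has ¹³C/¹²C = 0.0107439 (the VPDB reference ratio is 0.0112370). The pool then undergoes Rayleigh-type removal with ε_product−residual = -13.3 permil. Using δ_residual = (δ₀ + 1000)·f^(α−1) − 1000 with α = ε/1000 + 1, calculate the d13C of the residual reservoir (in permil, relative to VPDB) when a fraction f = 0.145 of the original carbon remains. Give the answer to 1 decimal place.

δ₀ = (0.0107439/0.0112370 − 1)×1000 = (0.956118 − 1)×1000 = -43.882 permil
α − 1 = ε/1000 = -0.0133
f^(α−1) = 0.145^(-0.0133) = 1.026015
δ_res = (-43.882 + 1000) × 1.026015 − 1000 = 980.992 − 1000 = -19.01 permil

-19.0 permil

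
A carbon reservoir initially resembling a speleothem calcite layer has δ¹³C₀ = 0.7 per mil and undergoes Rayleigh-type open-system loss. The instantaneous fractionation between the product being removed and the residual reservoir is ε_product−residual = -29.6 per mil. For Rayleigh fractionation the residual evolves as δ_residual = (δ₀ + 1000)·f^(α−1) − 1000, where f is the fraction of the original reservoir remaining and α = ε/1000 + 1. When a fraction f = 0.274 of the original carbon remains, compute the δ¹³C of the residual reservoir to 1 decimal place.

39.8 per mil

Rayleigh residual: δ_res = (δ₀ + 1000)·f^(α−1) − 1000
α = ε/1000 + 1 = 0.97040, so α − 1 = -0.02960
f^(α−1) = 0.274^(-0.02960) = 1.039065
δ_res = (0.7 + 1000) × 1.039065 − 1000 = 1039.792 − 1000 = 39.79 per mil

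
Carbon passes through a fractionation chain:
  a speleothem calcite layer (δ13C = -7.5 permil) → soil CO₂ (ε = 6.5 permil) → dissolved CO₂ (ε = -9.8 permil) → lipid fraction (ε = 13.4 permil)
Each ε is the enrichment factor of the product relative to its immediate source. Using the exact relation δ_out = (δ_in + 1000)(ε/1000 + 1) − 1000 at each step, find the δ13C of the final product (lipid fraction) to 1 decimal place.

step 1: δ = (-7.50 + 1000)·(6.5/1000 + 1) − 1000 = -1.05 permil
step 2: δ = (-1.05 + 1000)·(-9.8/1000 + 1) − 1000 = -10.84 permil
step 3: δ = (-10.84 + 1000)·(13.4/1000 + 1) − 1000 = 2.42 permil

2.4 permil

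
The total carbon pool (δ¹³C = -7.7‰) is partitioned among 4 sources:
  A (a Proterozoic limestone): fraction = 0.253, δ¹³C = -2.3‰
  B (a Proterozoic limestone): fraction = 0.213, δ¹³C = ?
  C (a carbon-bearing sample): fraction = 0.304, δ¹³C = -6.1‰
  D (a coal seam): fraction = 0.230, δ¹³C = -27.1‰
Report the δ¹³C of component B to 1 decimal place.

Isotope mass balance: δ_bulk = Σ fᵢ·δᵢ.
-7.7 = 0.253×(-2.3) + 0.213×δ_B + 0.304×(-6.1) + 0.230×(-27.1)
0.213·δ_B = -7.7 − (-8.669) = 0.969
δ_B = 0.969 / 0.213 = 4.55‰

4.6‰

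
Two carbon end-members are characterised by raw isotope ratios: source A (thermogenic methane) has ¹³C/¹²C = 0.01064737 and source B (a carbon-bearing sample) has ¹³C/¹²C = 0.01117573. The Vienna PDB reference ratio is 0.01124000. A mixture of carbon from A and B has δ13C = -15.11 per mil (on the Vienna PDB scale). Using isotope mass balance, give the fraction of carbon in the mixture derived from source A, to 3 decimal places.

0.200

δ_A = (0.01064737/0.01124000 − 1)×1000 = (0.947275 − 1)×1000 = -52.725 per mil
δ_B = (0.01117573/0.01124000 − 1)×1000 = (0.994282 − 1)×1000 = -5.718 per mil
f_A = (δ_mix − δ_B)/(δ_A − δ_B) = (-15.11 − (-5.718))/(-52.725 − (-5.718))
f_A = -9.392 / -47.007 = 0.1998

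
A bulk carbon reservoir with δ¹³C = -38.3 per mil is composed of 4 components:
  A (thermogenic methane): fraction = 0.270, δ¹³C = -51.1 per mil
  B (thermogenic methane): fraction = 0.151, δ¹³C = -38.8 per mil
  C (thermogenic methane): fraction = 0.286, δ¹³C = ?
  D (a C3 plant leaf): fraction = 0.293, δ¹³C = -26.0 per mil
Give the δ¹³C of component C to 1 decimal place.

Isotope mass balance: δ_bulk = Σ fᵢ·δᵢ.
-38.3 = 0.270×(-51.1) + 0.151×(-38.8) + 0.286×δ_C + 0.293×(-26.0)
0.286·δ_C = -38.3 − (-27.274) = -11.026
δ_C = -11.026 / 0.286 = -38.55 per mil

-38.6 per mil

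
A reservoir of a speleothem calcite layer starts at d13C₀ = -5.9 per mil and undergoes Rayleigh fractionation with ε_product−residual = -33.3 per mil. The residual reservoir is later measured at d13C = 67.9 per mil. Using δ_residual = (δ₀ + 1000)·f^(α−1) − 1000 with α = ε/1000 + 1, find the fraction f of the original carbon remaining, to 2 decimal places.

0.12

α − 1 = ε/1000 = -0.0333
(δ_res + 1000)/(δ₀ + 1000) = (67.9 + 1000)/(-5.9 + 1000) = 1067.9/994.1 = 1.074238
f = 1.074238^(1/-0.0333) = exp(ln(1.074238)/-0.0333) = exp(0.07161/-0.0333)
f = exp(-2.1505) = 0.1164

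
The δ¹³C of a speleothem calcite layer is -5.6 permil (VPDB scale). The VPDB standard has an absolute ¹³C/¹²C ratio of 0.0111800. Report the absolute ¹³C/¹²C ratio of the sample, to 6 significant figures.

R_sample = R_standard × (δ¹³C/1000 + 1)
R_sample = 0.0111800 × (-5.6/1000 + 1) = 0.0111800 × 0.994400
R_sample = 0.0111174

0.0111174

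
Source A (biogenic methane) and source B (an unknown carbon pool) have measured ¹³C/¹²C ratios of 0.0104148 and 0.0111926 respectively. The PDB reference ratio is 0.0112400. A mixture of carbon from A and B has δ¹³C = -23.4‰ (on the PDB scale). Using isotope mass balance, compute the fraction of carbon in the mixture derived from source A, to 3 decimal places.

δ_A = (0.0104148/0.0112400 − 1)×1000 = (0.926584 − 1)×1000 = -73.416‰
δ_B = (0.0111926/0.0112400 − 1)×1000 = (0.995783 − 1)×1000 = -4.217‰
f_A = (δ_mix − δ_B)/(δ_A − δ_B) = (-23.4 − (-4.217))/(-73.416 − (-4.217))
f_A = -19.183 / -69.199 = 0.2772

0.277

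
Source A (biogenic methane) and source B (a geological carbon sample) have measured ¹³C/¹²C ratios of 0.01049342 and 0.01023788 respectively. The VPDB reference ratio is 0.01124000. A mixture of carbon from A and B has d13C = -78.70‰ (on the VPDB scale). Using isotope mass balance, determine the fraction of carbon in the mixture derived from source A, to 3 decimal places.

0.460

δ_A = (0.01049342/0.01124000 − 1)×1000 = (0.933578 − 1)×1000 = -66.422‰
δ_B = (0.01023788/0.01124000 − 1)×1000 = (0.910843 − 1)×1000 = -89.157‰
f_A = (δ_mix − δ_B)/(δ_A − δ_B) = (-78.70 − (-89.157))/(-66.422 − (-89.157))
f_A = 10.457 / 22.735 = 0.4599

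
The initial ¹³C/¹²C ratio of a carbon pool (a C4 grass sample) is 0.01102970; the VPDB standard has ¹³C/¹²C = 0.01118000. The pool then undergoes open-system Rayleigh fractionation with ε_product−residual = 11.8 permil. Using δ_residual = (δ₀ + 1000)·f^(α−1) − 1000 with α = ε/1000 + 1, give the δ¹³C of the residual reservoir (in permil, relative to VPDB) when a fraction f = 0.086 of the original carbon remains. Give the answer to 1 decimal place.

-41.6 permil

δ₀ = (0.01102970/0.01118000 − 1)×1000 = (0.986556 − 1)×1000 = -13.444 permil
α − 1 = ε/1000 = 0.0118
f^(α−1) = 0.086^(0.0118) = 0.971465
δ_res = (-13.444 + 1000) × 0.971465 − 1000 = 958.405 − 1000 = -41.60 permil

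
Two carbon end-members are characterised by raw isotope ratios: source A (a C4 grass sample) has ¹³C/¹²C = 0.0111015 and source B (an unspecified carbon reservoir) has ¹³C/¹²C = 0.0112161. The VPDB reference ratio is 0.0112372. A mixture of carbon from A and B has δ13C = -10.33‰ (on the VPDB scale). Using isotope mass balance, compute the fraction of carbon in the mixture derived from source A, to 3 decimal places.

δ_A = (0.0111015/0.0112372 − 1)×1000 = (0.987924 − 1)×1000 = -12.076‰
δ_B = (0.0112161/0.0112372 − 1)×1000 = (0.998122 − 1)×1000 = -1.878‰
f_A = (δ_mix − δ_B)/(δ_A − δ_B) = (-10.33 − (-1.878))/(-12.076 − (-1.878))
f_A = -8.452 / -10.198 = 0.8288

0.829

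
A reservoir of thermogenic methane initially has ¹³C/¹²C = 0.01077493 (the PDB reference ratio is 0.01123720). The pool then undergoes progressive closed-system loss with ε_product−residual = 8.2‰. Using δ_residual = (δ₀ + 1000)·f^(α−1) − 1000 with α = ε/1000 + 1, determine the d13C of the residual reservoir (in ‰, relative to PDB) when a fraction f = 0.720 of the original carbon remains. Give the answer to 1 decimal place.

δ₀ = (0.01077493/0.01123720 − 1)×1000 = (0.958863 − 1)×1000 = -41.137‰
α − 1 = ε/1000 = 0.0082
f^(α−1) = 0.720^(0.0082) = 0.997310
δ_res = (-41.137 + 1000) × 0.997310 − 1000 = 956.283 − 1000 = -43.72‰

-43.7‰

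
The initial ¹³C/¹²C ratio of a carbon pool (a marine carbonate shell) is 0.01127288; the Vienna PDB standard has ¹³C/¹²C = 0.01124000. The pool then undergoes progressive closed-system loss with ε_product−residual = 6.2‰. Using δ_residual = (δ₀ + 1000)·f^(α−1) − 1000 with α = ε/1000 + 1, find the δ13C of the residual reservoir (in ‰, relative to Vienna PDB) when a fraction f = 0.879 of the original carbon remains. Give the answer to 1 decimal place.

2.1‰

δ₀ = (0.01127288/0.01124000 − 1)×1000 = (1.002925 − 1)×1000 = 2.925‰
α − 1 = ε/1000 = 0.0062
f^(α−1) = 0.879^(0.0062) = 0.999201
δ_res = (2.925 + 1000) × 0.999201 − 1000 = 1002.124 − 1000 = 2.12‰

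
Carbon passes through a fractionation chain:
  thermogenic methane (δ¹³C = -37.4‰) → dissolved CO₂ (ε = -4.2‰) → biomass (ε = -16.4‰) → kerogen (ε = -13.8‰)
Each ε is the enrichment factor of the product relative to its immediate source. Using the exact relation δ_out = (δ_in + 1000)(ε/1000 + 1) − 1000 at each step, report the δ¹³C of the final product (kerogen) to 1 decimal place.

-70.2‰

step 1: δ = (-37.40 + 1000)·(-4.2/1000 + 1) − 1000 = -41.44‰
step 2: δ = (-41.44 + 1000)·(-16.4/1000 + 1) − 1000 = -57.16‰
step 3: δ = (-57.16 + 1000)·(-13.8/1000 + 1) − 1000 = -70.17‰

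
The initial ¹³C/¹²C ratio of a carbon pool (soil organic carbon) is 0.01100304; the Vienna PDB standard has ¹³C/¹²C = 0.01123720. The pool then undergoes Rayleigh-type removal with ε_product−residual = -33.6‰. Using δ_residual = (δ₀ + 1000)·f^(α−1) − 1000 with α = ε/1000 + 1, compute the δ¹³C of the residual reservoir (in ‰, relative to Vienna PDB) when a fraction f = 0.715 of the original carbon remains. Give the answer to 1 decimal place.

-9.7‰

δ₀ = (0.01100304/0.01123720 − 1)×1000 = (0.979162 − 1)×1000 = -20.838‰
α − 1 = ε/1000 = -0.0336
f^(α−1) = 0.715^(-0.0336) = 1.011336
δ_res = (-20.838 + 1000) × 1.011336 − 1000 = 990.262 − 1000 = -9.74‰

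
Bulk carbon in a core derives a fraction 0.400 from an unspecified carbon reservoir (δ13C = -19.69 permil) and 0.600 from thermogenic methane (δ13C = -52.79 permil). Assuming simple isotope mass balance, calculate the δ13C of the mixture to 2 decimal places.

δ_mix = f_A·δ_A + f_B·δ_B
δ_mix = 0.400 × (-19.69) + 0.600 × (-52.79)
δ_mix = -7.876 + -31.674 = -39.550 permil

-39.55 permil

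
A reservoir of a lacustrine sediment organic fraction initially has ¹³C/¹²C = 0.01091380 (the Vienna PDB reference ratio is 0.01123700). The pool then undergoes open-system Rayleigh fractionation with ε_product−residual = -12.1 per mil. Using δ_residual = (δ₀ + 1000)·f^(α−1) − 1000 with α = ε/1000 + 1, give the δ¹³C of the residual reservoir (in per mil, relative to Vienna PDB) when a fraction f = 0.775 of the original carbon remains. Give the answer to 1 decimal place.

-25.8 per mil

δ₀ = (0.01091380/0.01123700 − 1)×1000 = (0.971238 − 1)×1000 = -28.762 per mil
α − 1 = ε/1000 = -0.0121
f^(α−1) = 0.775^(-0.0121) = 1.003089
δ_res = (-28.762 + 1000) × 1.003089 − 1000 = 974.238 − 1000 = -25.76 per mil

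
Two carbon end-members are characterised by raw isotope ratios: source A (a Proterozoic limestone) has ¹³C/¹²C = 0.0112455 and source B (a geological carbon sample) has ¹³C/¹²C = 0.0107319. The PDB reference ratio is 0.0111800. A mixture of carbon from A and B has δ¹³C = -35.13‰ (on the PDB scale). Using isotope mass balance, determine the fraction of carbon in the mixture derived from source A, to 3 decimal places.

δ_A = (0.0112455/0.0111800 − 1)×1000 = (1.005859 − 1)×1000 = 5.859‰
δ_B = (0.0107319/0.0111800 − 1)×1000 = (0.959919 − 1)×1000 = -40.081‰
f_A = (δ_mix − δ_B)/(δ_A − δ_B) = (-35.13 − (-40.081))/(5.859 − (-40.081))
f_A = 4.951 / 45.939 = 0.1078

0.108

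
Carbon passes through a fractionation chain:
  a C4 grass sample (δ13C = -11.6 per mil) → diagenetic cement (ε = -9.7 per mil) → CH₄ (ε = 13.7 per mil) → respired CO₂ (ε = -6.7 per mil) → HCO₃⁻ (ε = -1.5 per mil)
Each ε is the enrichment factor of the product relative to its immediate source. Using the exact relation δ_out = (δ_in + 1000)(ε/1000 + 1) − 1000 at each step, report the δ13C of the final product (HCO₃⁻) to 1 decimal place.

-15.9 per mil

step 1: δ = (-11.60 + 1000)·(-9.7/1000 + 1) − 1000 = -21.19 per mil
step 2: δ = (-21.19 + 1000)·(13.7/1000 + 1) − 1000 = -7.78 per mil
step 3: δ = (-7.78 + 1000)·(-6.7/1000 + 1) − 1000 = -14.43 per mil
step 4: δ = (-14.43 + 1000)·(-1.5/1000 + 1) − 1000 = -15.90 per mil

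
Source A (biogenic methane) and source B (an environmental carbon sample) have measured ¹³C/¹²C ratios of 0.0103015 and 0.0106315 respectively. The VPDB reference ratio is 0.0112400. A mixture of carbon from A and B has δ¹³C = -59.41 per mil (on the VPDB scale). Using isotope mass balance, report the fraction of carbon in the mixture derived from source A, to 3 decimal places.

0.180

δ_A = (0.0103015/0.0112400 − 1)×1000 = (0.916504 − 1)×1000 = -83.496 per mil
δ_B = (0.0106315/0.0112400 − 1)×1000 = (0.945863 − 1)×1000 = -54.137 per mil
f_A = (δ_mix − δ_B)/(δ_A − δ_B) = (-59.41 − (-54.137))/(-83.496 − (-54.137))
f_A = -5.273 / -29.359 = 0.1796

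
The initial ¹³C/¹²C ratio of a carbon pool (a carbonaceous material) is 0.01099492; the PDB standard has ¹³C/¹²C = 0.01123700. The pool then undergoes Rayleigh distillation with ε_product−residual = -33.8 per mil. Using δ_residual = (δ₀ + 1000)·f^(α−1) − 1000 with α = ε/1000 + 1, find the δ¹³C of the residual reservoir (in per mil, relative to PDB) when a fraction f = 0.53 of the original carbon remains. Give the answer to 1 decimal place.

-0.3 per mil

δ₀ = (0.01099492/0.01123700 − 1)×1000 = (0.978457 − 1)×1000 = -21.543 per mil
α − 1 = ε/1000 = -0.0338
f^(α−1) = 0.53^(-0.0338) = 1.021691
δ_res = (-21.543 + 1000) × 1.021691 − 1000 = 999.680 − 1000 = -0.32 per mil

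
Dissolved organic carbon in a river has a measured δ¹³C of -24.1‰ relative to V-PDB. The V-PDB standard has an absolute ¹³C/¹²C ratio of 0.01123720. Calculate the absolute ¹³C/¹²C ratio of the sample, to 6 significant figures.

0.0109664

R_sample = R_standard × (δ¹³C/1000 + 1)
R_sample = 0.01123720 × (-24.1/1000 + 1) = 0.01123720 × 0.975900
R_sample = 0.0109664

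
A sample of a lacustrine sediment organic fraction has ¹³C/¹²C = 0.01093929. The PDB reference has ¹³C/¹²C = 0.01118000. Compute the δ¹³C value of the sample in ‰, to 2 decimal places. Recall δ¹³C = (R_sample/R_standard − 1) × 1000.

-21.53‰

δ¹³C = (R_sample / R_standard − 1) × 1000
R_sample / R_standard = 0.01093929 / 0.01118000 = 0.978470
δ¹³C = (0.978470 − 1) × 1000 = -21.530‰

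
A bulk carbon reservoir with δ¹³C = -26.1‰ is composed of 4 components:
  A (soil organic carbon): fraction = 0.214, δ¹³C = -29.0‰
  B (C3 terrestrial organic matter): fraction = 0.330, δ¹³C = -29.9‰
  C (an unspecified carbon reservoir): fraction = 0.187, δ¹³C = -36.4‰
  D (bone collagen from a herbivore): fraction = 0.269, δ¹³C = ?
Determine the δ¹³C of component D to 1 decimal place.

-12.0‰

Isotope mass balance: δ_bulk = Σ fᵢ·δᵢ.
-26.1 = 0.214×(-29.0) + 0.330×(-29.9) + 0.187×(-36.4) + 0.269×δ_D
0.269·δ_D = -26.1 − (-22.880) = -3.220
δ_D = -3.220 / 0.269 = -11.97‰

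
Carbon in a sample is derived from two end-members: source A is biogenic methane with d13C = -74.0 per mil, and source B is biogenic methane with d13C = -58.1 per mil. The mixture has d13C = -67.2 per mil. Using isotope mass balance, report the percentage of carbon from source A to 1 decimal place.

δ_mix = f_A·δ_A + (1 − f_A)·δ_B  ⇒  f_A = (δ_mix − δ_B)/(δ_A − δ_B)
f_A = (-67.2 − (-58.1)) / (-74.0 − (-58.1))
f_A = -9.1 / -15.9 = 0.5723

57.2%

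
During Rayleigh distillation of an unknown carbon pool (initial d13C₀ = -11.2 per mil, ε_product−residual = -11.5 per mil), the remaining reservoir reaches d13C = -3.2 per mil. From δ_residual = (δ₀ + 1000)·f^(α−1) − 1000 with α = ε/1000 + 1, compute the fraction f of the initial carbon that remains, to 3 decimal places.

α − 1 = ε/1000 = -0.0115
(δ_res + 1000)/(δ₀ + 1000) = (-3.2 + 1000)/(-11.2 + 1000) = 996.8/988.8 = 1.008091
f = 1.008091^(1/-0.0115) = exp(ln(1.008091)/-0.0115) = exp(0.00806/-0.0115)
f = exp(-0.7007) = 0.4962

0.496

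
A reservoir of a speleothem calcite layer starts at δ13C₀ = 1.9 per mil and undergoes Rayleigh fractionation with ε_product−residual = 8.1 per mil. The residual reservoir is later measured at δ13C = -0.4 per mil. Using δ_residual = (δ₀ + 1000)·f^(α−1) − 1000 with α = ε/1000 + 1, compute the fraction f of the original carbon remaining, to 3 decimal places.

0.753

α − 1 = ε/1000 = 0.0081
(δ_res + 1000)/(δ₀ + 1000) = (-0.4 + 1000)/(1.9 + 1000) = 999.6/1001.9 = 0.997704
f = 0.997704^(1/0.0081) = exp(ln(0.997704)/0.0081) = exp(-0.00230/0.0081)
f = exp(-0.2837) = 0.7530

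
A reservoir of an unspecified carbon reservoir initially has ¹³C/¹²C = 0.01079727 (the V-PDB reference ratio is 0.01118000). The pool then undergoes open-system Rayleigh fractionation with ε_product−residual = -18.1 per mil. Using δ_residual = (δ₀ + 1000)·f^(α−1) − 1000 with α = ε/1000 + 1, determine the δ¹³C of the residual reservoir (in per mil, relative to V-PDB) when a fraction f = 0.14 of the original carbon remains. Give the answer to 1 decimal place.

0.8 per mil

δ₀ = (0.01079727/0.01118000 − 1)×1000 = (0.965767 − 1)×1000 = -34.233 per mil
α − 1 = ε/1000 = -0.0181
f^(α−1) = 0.14^(-0.0181) = 1.036227
δ_res = (-34.233 + 1000) × 1.036227 − 1000 = 1000.754 − 1000 = 0.75 per mil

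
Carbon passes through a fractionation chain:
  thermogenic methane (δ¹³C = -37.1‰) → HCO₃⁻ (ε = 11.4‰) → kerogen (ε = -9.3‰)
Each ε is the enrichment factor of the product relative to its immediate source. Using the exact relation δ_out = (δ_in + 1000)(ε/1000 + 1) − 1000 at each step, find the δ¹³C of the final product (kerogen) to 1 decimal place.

step 1: δ = (-37.10 + 1000)·(11.4/1000 + 1) − 1000 = -26.12‰
step 2: δ = (-26.12 + 1000)·(-9.3/1000 + 1) − 1000 = -35.18‰

-35.2‰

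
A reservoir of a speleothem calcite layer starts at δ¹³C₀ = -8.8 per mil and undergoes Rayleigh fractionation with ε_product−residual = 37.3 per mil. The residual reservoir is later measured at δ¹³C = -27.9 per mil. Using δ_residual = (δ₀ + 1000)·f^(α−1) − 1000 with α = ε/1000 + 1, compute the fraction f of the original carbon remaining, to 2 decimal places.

0.59

α − 1 = ε/1000 = 0.0373
(δ_res + 1000)/(δ₀ + 1000) = (-27.9 + 1000)/(-8.8 + 1000) = 972.1/991.2 = 0.980730
f = 0.980730^(1/0.0373) = exp(ln(0.980730)/0.0373) = exp(-0.01946/0.0373)
f = exp(-0.5217) = 0.5935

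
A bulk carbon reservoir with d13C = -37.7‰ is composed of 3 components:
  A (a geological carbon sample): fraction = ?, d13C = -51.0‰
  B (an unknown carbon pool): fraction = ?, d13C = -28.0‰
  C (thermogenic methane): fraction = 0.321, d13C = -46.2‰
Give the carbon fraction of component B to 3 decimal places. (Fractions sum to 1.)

0.511

Let f_B and f_A be the unknown fractions; fractions sum to 1 so f_B + f_A = 0.679.
Mass balance: Σ fᵢ·δᵢ = δ_bulk ⇒ f_B·(-28.0) + f_A·(-51.0) = -37.7 − (-14.830) = -22.870
Substitute f_A = 0.679 − f_B:
f_B·(-28.0 − -51.0) = -22.870 − 0.679×(-51.0) = 11.759
f_B = 11.759 / 23.0 = 0.5113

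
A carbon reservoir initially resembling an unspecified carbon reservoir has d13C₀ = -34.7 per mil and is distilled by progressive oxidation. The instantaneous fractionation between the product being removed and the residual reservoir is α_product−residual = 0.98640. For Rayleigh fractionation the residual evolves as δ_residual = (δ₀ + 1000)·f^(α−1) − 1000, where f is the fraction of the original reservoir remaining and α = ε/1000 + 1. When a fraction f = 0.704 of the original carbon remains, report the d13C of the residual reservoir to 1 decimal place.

Rayleigh residual: δ_res = (δ₀ + 1000)·f^(α−1) − 1000
α − 1 = -0.01360
f^(α−1) = 0.704^(-0.01360) = 1.004785
δ_res = (-34.7 + 1000) × 1.004785 − 1000 = 969.919 − 1000 = -30.08 per mil

-30.1 per mil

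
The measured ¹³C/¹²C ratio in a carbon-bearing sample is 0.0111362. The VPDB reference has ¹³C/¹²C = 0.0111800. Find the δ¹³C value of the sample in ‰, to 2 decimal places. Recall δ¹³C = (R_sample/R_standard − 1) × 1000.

-3.92‰

δ¹³C = (R_sample / R_standard − 1) × 1000
R_sample / R_standard = 0.0111362 / 0.0111800 = 0.996082
δ¹³C = (0.996082 − 1) × 1000 = -3.918‰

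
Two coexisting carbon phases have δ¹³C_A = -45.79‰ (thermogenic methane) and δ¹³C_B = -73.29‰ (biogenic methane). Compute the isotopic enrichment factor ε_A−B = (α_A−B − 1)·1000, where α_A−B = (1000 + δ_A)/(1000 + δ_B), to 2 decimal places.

α_A−B = (1000 + -45.79) / (1000 + -73.29) = 954.21 / 926.71 = 1.029675
ε_A−B = (1.029675 − 1) × 1000 = 29.675‰
(The approximation ε ≈ δ_A − δ_B would give 27.50‰.)

29.67‰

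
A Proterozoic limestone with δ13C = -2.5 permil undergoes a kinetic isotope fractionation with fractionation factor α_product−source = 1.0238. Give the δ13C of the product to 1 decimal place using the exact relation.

21.2 permil

δ_product = (δ_source + 1000)·α − 1000
δ_product = (-2.5 + 1000) × 1.0238 − 1000
δ_product = 1021.240 − 1000 = 21.24 permil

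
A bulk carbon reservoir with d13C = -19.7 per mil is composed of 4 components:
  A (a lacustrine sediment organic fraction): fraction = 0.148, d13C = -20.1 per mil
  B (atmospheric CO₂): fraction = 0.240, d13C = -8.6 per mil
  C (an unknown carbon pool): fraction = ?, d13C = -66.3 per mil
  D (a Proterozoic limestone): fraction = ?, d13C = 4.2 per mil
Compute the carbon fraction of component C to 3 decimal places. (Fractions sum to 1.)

0.244

Let f_C and f_D be the unknown fractions; fractions sum to 1 so f_C + f_D = 0.612.
Mass balance: Σ fᵢ·δᵢ = δ_bulk ⇒ f_C·(-66.3) + f_D·(4.2) = -19.7 − (-5.039) = -14.661
Substitute f_D = 0.612 − f_C:
f_C·(-66.3 − 4.2) = -14.661 − 0.612×(4.2) = -17.232
f_C = -17.232 / -70.5 = 0.2444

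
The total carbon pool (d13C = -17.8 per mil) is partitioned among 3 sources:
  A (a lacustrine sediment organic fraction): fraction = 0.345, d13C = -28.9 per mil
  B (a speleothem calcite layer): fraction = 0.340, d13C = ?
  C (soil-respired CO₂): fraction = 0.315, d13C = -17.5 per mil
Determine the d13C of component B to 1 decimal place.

-6.8 per mil

Isotope mass balance: δ_bulk = Σ fᵢ·δᵢ.
-17.8 = 0.345×(-28.9) + 0.340×δ_B + 0.315×(-17.5)
0.340·δ_B = -17.8 − (-15.483) = -2.317
δ_B = -2.317 / 0.340 = -6.81 per mil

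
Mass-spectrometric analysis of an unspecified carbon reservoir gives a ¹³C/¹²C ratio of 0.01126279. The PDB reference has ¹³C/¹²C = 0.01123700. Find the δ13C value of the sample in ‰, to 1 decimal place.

δ13C = (R_sample / R_standard − 1) × 1000
R_sample / R_standard = 0.01126279 / 0.01123700 = 1.002295
δ13C = (1.002295 − 1) × 1000 = 2.30‰

2.3‰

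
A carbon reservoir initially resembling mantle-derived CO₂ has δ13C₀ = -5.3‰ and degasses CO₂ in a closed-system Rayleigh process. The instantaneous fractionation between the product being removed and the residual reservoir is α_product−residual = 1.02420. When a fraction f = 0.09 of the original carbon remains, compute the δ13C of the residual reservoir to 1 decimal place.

-61.6‰

Rayleigh residual: δ_res = (δ₀ + 1000)·f^(α−1) − 1000
α − 1 = 0.02420
f^(α−1) = 0.09^(0.02420) = 0.943393
δ_res = (-5.3 + 1000) × 0.943393 − 1000 = 938.393 − 1000 = -61.61‰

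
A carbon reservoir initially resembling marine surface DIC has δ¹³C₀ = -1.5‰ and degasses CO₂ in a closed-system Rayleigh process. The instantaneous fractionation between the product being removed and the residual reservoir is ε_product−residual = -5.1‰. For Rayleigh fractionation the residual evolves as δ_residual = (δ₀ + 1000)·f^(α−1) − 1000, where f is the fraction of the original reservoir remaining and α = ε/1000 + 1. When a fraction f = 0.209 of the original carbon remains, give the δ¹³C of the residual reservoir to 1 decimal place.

6.5‰

Rayleigh residual: δ_res = (δ₀ + 1000)·f^(α−1) − 1000
α = ε/1000 + 1 = 0.99490, so α − 1 = -0.00510
f^(α−1) = 0.209^(-0.00510) = 1.008016
δ_res = (-1.5 + 1000) × 1.008016 − 1000 = 1006.504 − 1000 = 6.50‰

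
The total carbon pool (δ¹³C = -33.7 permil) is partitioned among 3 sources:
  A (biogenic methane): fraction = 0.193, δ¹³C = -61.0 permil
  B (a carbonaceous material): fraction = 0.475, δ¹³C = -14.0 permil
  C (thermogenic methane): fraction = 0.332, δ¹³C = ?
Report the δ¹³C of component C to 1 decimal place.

-46.0 permil

Isotope mass balance: δ_bulk = Σ fᵢ·δᵢ.
-33.7 = 0.193×(-61.0) + 0.475×(-14.0) + 0.332×δ_C
0.332·δ_C = -33.7 − (-18.423) = -15.277
δ_C = -15.277 / 0.332 = -46.02 permil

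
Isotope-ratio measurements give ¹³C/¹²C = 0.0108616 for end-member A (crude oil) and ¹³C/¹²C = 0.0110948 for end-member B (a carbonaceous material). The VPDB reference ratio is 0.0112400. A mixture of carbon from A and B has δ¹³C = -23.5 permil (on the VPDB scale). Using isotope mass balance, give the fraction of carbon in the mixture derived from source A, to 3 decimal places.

0.510

δ_A = (0.0108616/0.0112400 − 1)×1000 = (0.966335 − 1)×1000 = -33.665 permil
δ_B = (0.0110948/0.0112400 − 1)×1000 = (0.987082 − 1)×1000 = -12.918 permil
f_A = (δ_mix − δ_B)/(δ_A − δ_B) = (-23.5 − (-12.918))/(-33.665 − (-12.918))
f_A = -10.582 / -20.747 = 0.5100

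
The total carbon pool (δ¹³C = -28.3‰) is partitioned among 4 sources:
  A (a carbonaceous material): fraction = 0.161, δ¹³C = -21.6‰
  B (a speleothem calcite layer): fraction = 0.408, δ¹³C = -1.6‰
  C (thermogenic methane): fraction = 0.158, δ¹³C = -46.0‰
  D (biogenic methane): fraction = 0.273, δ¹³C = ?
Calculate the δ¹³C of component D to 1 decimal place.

-61.9‰

Isotope mass balance: δ_bulk = Σ fᵢ·δᵢ.
-28.3 = 0.161×(-21.6) + 0.408×(-1.6) + 0.158×(-46.0) + 0.273×δ_D
0.273·δ_D = -28.3 − (-11.398) = -16.902
δ_D = -16.902 / 0.273 = -61.91‰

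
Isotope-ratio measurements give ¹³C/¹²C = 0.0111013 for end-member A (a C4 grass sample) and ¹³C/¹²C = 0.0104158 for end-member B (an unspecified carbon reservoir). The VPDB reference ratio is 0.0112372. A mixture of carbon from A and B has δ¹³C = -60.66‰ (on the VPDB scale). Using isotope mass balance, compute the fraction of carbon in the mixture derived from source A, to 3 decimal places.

δ_A = (0.0111013/0.0112372 − 1)×1000 = (0.987906 − 1)×1000 = -12.094‰
δ_B = (0.0104158/0.0112372 − 1)×1000 = (0.926903 − 1)×1000 = -73.097‰
f_A = (δ_mix − δ_B)/(δ_A − δ_B) = (-60.66 − (-73.097))/(-12.094 − (-73.097))
f_A = 12.437 / 61.003 = 0.2039

0.204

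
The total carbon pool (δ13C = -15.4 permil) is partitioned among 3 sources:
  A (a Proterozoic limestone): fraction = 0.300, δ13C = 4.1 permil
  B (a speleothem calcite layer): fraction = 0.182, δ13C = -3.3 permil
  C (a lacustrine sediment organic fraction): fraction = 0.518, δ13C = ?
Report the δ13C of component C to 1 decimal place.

Isotope mass balance: δ_bulk = Σ fᵢ·δᵢ.
-15.4 = 0.300×(4.1) + 0.182×(-3.3) + 0.518×δ_C
0.518·δ_C = -15.4 − (0.629) = -16.029
δ_C = -16.029 / 0.518 = -30.94 permil

-30.9 permil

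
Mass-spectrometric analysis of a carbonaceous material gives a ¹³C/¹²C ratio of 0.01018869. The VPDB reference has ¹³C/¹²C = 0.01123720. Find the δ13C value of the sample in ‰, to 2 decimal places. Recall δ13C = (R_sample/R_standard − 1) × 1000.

-93.31‰

δ13C = (R_sample / R_standard − 1) × 1000
R_sample / R_standard = 0.01018869 / 0.01123720 = 0.906693
δ13C = (0.906693 − 1) × 1000 = -93.307‰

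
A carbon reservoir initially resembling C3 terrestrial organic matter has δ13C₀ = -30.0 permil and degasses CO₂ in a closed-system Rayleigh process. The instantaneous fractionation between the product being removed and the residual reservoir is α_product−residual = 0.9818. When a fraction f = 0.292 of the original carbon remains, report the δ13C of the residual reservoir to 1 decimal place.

Rayleigh residual: δ_res = (δ₀ + 1000)·f^(α−1) − 1000
α − 1 = -0.01820
f^(α−1) = 0.292^(-0.01820) = 1.022657
δ_res = (-30.0 + 1000) × 1.022657 − 1000 = 991.977 − 1000 = -8.02 permil

-8.0 permil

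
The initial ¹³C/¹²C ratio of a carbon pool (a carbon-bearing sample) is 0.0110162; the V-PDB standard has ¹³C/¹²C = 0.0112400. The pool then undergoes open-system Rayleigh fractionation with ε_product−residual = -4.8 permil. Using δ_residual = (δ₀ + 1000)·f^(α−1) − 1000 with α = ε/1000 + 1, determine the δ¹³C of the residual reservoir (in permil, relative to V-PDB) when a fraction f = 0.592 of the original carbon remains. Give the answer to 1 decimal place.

δ₀ = (0.0110162/0.0112400 − 1)×1000 = (0.980089 − 1)×1000 = -19.911 permil
α − 1 = ε/1000 = -0.0048
f^(α−1) = 0.592^(-0.0048) = 1.002520
δ_res = (-19.911 + 1000) × 1.002520 − 1000 = 982.558 − 1000 = -17.44 permil

-17.4 permil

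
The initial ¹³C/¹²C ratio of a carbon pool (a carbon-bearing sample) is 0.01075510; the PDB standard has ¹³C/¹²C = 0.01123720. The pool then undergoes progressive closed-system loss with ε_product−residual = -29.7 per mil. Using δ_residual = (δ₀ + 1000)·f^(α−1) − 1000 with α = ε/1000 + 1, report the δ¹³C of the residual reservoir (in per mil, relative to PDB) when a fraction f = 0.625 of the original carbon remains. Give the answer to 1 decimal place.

-29.4 per mil

δ₀ = (0.01075510/0.01123720 − 1)×1000 = (0.957098 − 1)×1000 = -42.902 per mil
α − 1 = ε/1000 = -0.0297
f^(α−1) = 0.625^(-0.0297) = 1.014057
δ_res = (-42.902 + 1000) × 1.014057 − 1000 = 970.552 − 1000 = -29.45 per mil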